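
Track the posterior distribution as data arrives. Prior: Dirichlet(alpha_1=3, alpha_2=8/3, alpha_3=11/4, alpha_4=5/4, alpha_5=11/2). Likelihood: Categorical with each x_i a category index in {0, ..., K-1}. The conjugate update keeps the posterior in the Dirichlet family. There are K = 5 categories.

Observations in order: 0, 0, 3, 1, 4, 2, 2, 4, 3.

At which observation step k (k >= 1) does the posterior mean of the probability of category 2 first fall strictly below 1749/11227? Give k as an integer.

obs 1: x=0 → posterior Dirichlet(4, 8/3, 11/4, 5/4, 11/2)
obs 2: x=0 → posterior Dirichlet(5, 8/3, 11/4, 5/4, 11/2)
obs 3: x=3 → posterior Dirichlet(5, 8/3, 11/4, 9/4, 11/2)
obs 4: x=1 → posterior Dirichlet(5, 11/3, 11/4, 9/4, 11/2)
obs 5: x=4 → posterior Dirichlet(5, 11/3, 11/4, 9/4, 13/2)
obs 6: x=2 → posterior Dirichlet(5, 11/3, 15/4, 9/4, 13/2)
obs 7: x=2 → posterior Dirichlet(5, 11/3, 19/4, 9/4, 13/2)
obs 8: x=4 → posterior Dirichlet(5, 11/3, 19/4, 9/4, 15/2)
obs 9: x=3 → posterior Dirichlet(5, 11/3, 19/4, 13/4, 15/2)

k = 3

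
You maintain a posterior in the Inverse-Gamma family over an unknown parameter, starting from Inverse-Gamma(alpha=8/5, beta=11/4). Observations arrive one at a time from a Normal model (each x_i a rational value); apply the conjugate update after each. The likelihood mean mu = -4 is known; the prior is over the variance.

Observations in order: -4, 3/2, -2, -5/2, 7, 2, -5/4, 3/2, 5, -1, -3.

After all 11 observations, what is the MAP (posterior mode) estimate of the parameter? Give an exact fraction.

26225/1296

obs 1: x=-4 → posterior Inverse-Gamma(21/10, 11/4)
obs 2: x=3/2 → posterior Inverse-Gamma(13/5, 143/8)
obs 3: x=-2 → posterior Inverse-Gamma(31/10, 159/8)
obs 4: x=-5/2 → posterior Inverse-Gamma(18/5, 21)
obs 5: x=7 → posterior Inverse-Gamma(41/10, 163/2)
obs 6: x=2 → posterior Inverse-Gamma(23/5, 199/2)
obs 7: x=-5/4 → posterior Inverse-Gamma(51/10, 3305/32)
obs 8: x=3/2 → posterior Inverse-Gamma(28/5, 3789/32)
obs 9: x=5 → posterior Inverse-Gamma(61/10, 5085/32)
obs 10: x=-1 → posterior Inverse-Gamma(33/5, 5229/32)
obs 11: x=-3 → posterior Inverse-Gamma(71/10, 5245/32)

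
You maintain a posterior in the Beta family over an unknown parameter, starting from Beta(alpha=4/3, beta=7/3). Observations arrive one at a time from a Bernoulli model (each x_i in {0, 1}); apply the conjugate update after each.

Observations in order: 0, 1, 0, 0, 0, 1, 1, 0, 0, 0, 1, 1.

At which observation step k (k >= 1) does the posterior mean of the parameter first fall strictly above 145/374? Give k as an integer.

k = 2

obs 1: x=0 → posterior Beta(4/3, 10/3)
obs 2: x=1 → posterior Beta(7/3, 10/3)
obs 3: x=0 → posterior Beta(7/3, 13/3)
obs 4: x=0 → posterior Beta(7/3, 16/3)
obs 5: x=0 → posterior Beta(7/3, 19/3)
obs 6: x=1 → posterior Beta(10/3, 19/3)
obs 7: x=1 → posterior Beta(13/3, 19/3)
obs 8: x=0 → posterior Beta(13/3, 22/3)
obs 9: x=0 → posterior Beta(13/3, 25/3)
obs 10: x=0 → posterior Beta(13/3, 28/3)
obs 11: x=1 → posterior Beta(16/3, 28/3)
obs 12: x=1 → posterior Beta(19/3, 28/3)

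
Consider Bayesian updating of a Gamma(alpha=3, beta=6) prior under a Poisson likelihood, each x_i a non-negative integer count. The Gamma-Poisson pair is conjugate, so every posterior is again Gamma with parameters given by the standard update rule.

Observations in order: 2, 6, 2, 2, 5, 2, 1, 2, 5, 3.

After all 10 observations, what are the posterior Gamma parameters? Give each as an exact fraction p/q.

obs 1: x=2 → posterior Gamma(5, 7)
obs 2: x=6 → posterior Gamma(11, 8)
obs 3: x=2 → posterior Gamma(13, 9)
obs 4: x=2 → posterior Gamma(15, 10)
obs 5: x=5 → posterior Gamma(20, 11)
obs 6: x=2 → posterior Gamma(22, 12)
obs 7: x=1 → posterior Gamma(23, 13)
obs 8: x=2 → posterior Gamma(25, 14)
obs 9: x=5 → posterior Gamma(30, 15)
obs 10: x=3 → posterior Gamma(33, 16)

alpha=33, beta=16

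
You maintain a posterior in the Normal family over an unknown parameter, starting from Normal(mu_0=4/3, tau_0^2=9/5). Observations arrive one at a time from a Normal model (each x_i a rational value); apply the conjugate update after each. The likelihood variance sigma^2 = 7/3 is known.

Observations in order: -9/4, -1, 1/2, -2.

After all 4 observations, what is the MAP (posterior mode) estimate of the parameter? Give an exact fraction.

obs 1: x=-9/4 → posterior Normal(-169/744, 63/62)
obs 2: x=-1 → posterior Normal(-493/1068, 63/89)
obs 3: x=1/2 → posterior Normal(-331/1392, 63/116)
obs 4: x=-2 → posterior Normal(-89/156, 63/143)

-89/156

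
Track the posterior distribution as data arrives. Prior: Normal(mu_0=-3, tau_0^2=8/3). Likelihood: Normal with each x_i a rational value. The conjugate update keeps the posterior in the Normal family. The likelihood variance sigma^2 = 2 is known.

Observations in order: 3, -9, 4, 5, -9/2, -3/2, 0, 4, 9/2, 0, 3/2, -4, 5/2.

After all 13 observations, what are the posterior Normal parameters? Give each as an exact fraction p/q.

obs 1: x=3 → posterior Normal(3/7, 8/7)
obs 2: x=-9 → posterior Normal(-3, 8/11)
obs 3: x=4 → posterior Normal(-17/15, 8/15)
obs 4: x=5 → posterior Normal(3/19, 8/19)
obs 5: x=-9/2 → posterior Normal(-15/23, 8/23)
obs 6: x=-3/2 → posterior Normal(-7/9, 8/27)
obs 7: x=0 → posterior Normal(-21/31, 8/31)
obs 8: x=4 → posterior Normal(-1/7, 8/35)
obs 9: x=9/2 → posterior Normal(1/3, 8/39)
obs 10: x=0 → posterior Normal(13/43, 8/43)
obs 11: x=3/2 → posterior Normal(19/47, 8/47)
obs 12: x=-4 → posterior Normal(1/17, 8/51)
obs 13: x=5/2 → posterior Normal(13/55, 8/55)

mu_0=13/55, tau_0^2=8/55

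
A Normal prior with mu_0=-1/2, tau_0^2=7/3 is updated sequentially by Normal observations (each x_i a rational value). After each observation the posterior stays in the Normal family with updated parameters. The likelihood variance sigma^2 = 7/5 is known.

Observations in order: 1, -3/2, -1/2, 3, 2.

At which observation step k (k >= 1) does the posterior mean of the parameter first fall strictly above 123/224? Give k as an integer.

obs 1: x=1 → posterior Normal(7/16, 7/8)
obs 2: x=-3/2 → posterior Normal(-4/13, 7/13)
obs 3: x=-1/2 → posterior Normal(-13/36, 7/18)
obs 4: x=3 → posterior Normal(17/46, 7/23)
obs 5: x=2 → posterior Normal(37/56, 1/4)

k = 5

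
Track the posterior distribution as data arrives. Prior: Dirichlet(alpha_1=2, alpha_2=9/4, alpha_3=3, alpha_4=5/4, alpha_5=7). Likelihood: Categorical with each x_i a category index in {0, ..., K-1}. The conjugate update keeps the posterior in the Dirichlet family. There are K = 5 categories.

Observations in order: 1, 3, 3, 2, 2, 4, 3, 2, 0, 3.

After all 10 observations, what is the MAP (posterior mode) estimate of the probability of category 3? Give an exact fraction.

17/82

obs 1: x=1 → posterior Dirichlet(2, 13/4, 3, 5/4, 7)
obs 2: x=3 → posterior Dirichlet(2, 13/4, 3, 9/4, 7)
obs 3: x=3 → posterior Dirichlet(2, 13/4, 3, 13/4, 7)
obs 4: x=2 → posterior Dirichlet(2, 13/4, 4, 13/4, 7)
obs 5: x=2 → posterior Dirichlet(2, 13/4, 5, 13/4, 7)
obs 6: x=4 → posterior Dirichlet(2, 13/4, 5, 13/4, 8)
obs 7: x=3 → posterior Dirichlet(2, 13/4, 5, 17/4, 8)
obs 8: x=2 → posterior Dirichlet(2, 13/4, 6, 17/4, 8)
obs 9: x=0 → posterior Dirichlet(3, 13/4, 6, 17/4, 8)
obs 10: x=3 → posterior Dirichlet(3, 13/4, 6, 21/4, 8)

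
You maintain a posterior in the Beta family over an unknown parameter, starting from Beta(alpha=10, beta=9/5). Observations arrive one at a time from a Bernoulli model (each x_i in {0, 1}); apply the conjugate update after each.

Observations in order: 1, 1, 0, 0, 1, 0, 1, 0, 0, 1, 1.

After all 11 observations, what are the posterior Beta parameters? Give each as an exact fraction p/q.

alpha=16, beta=34/5

obs 1: x=1 → posterior Beta(11, 9/5)
obs 2: x=1 → posterior Beta(12, 9/5)
obs 3: x=0 → posterior Beta(12, 14/5)
obs 4: x=0 → posterior Beta(12, 19/5)
obs 5: x=1 → posterior Beta(13, 19/5)
obs 6: x=0 → posterior Beta(13, 24/5)
obs 7: x=1 → posterior Beta(14, 24/5)
obs 8: x=0 → posterior Beta(14, 29/5)
obs 9: x=0 → posterior Beta(14, 34/5)
obs 10: x=1 → posterior Beta(15, 34/5)
obs 11: x=1 → posterior Beta(16, 34/5)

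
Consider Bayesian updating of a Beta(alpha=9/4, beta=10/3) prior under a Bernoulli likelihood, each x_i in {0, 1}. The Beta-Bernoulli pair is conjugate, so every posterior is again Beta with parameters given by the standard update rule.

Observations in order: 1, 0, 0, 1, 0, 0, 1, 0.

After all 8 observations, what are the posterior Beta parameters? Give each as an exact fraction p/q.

obs 1: x=1 → posterior Beta(13/4, 10/3)
obs 2: x=0 → posterior Beta(13/4, 13/3)
obs 3: x=0 → posterior Beta(13/4, 16/3)
obs 4: x=1 → posterior Beta(17/4, 16/3)
obs 5: x=0 → posterior Beta(17/4, 19/3)
obs 6: x=0 → posterior Beta(17/4, 22/3)
obs 7: x=1 → posterior Beta(21/4, 22/3)
obs 8: x=0 → posterior Beta(21/4, 25/3)

alpha=21/4, beta=25/3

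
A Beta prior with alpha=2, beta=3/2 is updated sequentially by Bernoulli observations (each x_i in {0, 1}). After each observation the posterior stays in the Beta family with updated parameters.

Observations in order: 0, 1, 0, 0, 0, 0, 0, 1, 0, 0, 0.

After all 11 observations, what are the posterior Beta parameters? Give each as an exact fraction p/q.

alpha=4, beta=21/2

obs 1: x=0 → posterior Beta(2, 5/2)
obs 2: x=1 → posterior Beta(3, 5/2)
obs 3: x=0 → posterior Beta(3, 7/2)
obs 4: x=0 → posterior Beta(3, 9/2)
obs 5: x=0 → posterior Beta(3, 11/2)
obs 6: x=0 → posterior Beta(3, 13/2)
obs 7: x=0 → posterior Beta(3, 15/2)
obs 8: x=1 → posterior Beta(4, 15/2)
obs 9: x=0 → posterior Beta(4, 17/2)
obs 10: x=0 → posterior Beta(4, 19/2)
obs 11: x=0 → posterior Beta(4, 21/2)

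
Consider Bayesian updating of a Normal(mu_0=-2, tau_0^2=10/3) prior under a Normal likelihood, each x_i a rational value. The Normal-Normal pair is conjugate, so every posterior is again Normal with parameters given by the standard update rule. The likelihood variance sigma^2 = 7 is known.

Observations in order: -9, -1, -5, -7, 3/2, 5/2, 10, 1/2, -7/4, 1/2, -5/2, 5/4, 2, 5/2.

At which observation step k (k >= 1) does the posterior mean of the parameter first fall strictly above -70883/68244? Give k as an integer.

k = 12

obs 1: x=-9 → posterior Normal(-132/31, 70/31)
obs 2: x=-1 → posterior Normal(-142/41, 70/41)
obs 3: x=-5 → posterior Normal(-64/17, 70/51)
obs 4: x=-7 → posterior Normal(-262/61, 70/61)
obs 5: x=3/2 → posterior Normal(-247/71, 70/71)
obs 6: x=5/2 → posterior Normal(-74/27, 70/81)
obs 7: x=10 → posterior Normal(-122/91, 10/13)
obs 8: x=1/2 → posterior Normal(-117/101, 70/101)
obs 9: x=-7/4 → posterior Normal(-269/222, 70/111)
obs 10: x=1/2 → posterior Normal(-259/242, 70/121)
obs 11: x=-5/2 → posterior Normal(-309/262, 70/131)
obs 12: x=5/4 → posterior Normal(-142/141, 70/141)
obs 13: x=2 → posterior Normal(-122/151, 70/151)
obs 14: x=5/2 → posterior Normal(-97/161, 10/23)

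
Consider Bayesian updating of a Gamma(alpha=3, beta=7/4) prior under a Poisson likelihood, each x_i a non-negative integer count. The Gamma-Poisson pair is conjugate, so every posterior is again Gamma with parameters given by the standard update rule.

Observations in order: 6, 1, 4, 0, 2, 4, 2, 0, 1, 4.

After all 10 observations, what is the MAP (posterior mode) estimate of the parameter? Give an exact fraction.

obs 1: x=6 → posterior Gamma(9, 11/4)
obs 2: x=1 → posterior Gamma(10, 15/4)
obs 3: x=4 → posterior Gamma(14, 19/4)
obs 4: x=0 → posterior Gamma(14, 23/4)
obs 5: x=2 → posterior Gamma(16, 27/4)
obs 6: x=4 → posterior Gamma(20, 31/4)
obs 7: x=2 → posterior Gamma(22, 35/4)
obs 8: x=0 → posterior Gamma(22, 39/4)
obs 9: x=1 → posterior Gamma(23, 43/4)
obs 10: x=4 → posterior Gamma(27, 47/4)

104/47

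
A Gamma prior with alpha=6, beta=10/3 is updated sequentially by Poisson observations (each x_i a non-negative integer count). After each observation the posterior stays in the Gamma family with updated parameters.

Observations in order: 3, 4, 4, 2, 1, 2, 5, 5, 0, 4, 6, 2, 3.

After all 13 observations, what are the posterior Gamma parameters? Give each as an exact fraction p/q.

obs 1: x=3 → posterior Gamma(9, 13/3)
obs 2: x=4 → posterior Gamma(13, 16/3)
obs 3: x=4 → posterior Gamma(17, 19/3)
obs 4: x=2 → posterior Gamma(19, 22/3)
obs 5: x=1 → posterior Gamma(20, 25/3)
obs 6: x=2 → posterior Gamma(22, 28/3)
obs 7: x=5 → posterior Gamma(27, 31/3)
obs 8: x=5 → posterior Gamma(32, 34/3)
obs 9: x=0 → posterior Gamma(32, 37/3)
obs 10: x=4 → posterior Gamma(36, 40/3)
obs 11: x=6 → posterior Gamma(42, 43/3)
obs 12: x=2 → posterior Gamma(44, 46/3)
obs 13: x=3 → posterior Gamma(47, 49/3)

alpha=47, beta=49/3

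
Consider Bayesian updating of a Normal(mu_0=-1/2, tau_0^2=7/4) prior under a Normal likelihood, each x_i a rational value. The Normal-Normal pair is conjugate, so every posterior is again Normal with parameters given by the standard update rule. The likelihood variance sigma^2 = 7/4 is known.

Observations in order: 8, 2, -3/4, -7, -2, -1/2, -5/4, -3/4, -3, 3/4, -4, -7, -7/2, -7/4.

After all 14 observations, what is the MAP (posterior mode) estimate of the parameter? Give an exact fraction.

-17/12

obs 1: x=8 → posterior Normal(15/4, 7/8)
obs 2: x=2 → posterior Normal(19/6, 7/12)
obs 3: x=-3/4 → posterior Normal(35/16, 7/16)
obs 4: x=-7 → posterior Normal(7/20, 7/20)
obs 5: x=-2 → posterior Normal(-1/24, 7/24)
obs 6: x=-1/2 → posterior Normal(-3/28, 1/4)
obs 7: x=-5/4 → posterior Normal(-1/4, 7/32)
obs 8: x=-3/4 → posterior Normal(-11/36, 7/36)
obs 9: x=-3 → posterior Normal(-23/40, 7/40)
obs 10: x=3/4 → posterior Normal(-5/11, 7/44)
obs 11: x=-4 → posterior Normal(-3/4, 7/48)
obs 12: x=-7 → posterior Normal(-16/13, 7/52)
obs 13: x=-7/2 → posterior Normal(-39/28, 1/8)
obs 14: x=-7/4 → posterior Normal(-17/12, 7/60)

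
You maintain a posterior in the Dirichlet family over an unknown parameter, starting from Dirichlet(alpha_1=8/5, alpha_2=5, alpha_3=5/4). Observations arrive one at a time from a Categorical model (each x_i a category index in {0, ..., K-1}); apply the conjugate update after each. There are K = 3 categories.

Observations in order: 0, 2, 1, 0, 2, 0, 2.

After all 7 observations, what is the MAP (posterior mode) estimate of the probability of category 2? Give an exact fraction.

65/237

obs 1: x=0 → posterior Dirichlet(13/5, 5, 5/4)
obs 2: x=2 → posterior Dirichlet(13/5, 5, 9/4)
obs 3: x=1 → posterior Dirichlet(13/5, 6, 9/4)
obs 4: x=0 → posterior Dirichlet(18/5, 6, 9/4)
obs 5: x=2 → posterior Dirichlet(18/5, 6, 13/4)
obs 6: x=0 → posterior Dirichlet(23/5, 6, 13/4)
obs 7: x=2 → posterior Dirichlet(23/5, 6, 17/4)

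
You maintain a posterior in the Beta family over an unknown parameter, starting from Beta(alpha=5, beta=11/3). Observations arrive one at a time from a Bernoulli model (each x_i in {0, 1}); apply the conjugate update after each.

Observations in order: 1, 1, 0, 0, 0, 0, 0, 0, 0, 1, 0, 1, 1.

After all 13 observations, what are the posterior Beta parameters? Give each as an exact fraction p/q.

alpha=10, beta=35/3

obs 1: x=1 → posterior Beta(6, 11/3)
obs 2: x=1 → posterior Beta(7, 11/3)
obs 3: x=0 → posterior Beta(7, 14/3)
obs 4: x=0 → posterior Beta(7, 17/3)
obs 5: x=0 → posterior Beta(7, 20/3)
obs 6: x=0 → posterior Beta(7, 23/3)
obs 7: x=0 → posterior Beta(7, 26/3)
obs 8: x=0 → posterior Beta(7, 29/3)
obs 9: x=0 → posterior Beta(7, 32/3)
obs 10: x=1 → posterior Beta(8, 32/3)
obs 11: x=0 → posterior Beta(8, 35/3)
obs 12: x=1 → posterior Beta(9, 35/3)
obs 13: x=1 → posterior Beta(10, 35/3)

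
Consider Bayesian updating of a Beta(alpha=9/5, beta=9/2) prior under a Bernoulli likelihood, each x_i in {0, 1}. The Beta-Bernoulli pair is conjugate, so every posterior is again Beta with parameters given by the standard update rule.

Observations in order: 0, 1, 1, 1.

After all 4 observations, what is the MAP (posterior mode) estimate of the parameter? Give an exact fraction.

obs 1: x=0 → posterior Beta(9/5, 11/2)
obs 2: x=1 → posterior Beta(14/5, 11/2)
obs 3: x=1 → posterior Beta(19/5, 11/2)
obs 4: x=1 → posterior Beta(24/5, 11/2)

38/83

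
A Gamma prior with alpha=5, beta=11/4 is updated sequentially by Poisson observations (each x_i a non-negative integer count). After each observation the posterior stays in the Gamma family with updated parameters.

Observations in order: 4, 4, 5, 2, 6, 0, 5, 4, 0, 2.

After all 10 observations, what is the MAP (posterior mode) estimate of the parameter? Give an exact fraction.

obs 1: x=4 → posterior Gamma(9, 15/4)
obs 2: x=4 → posterior Gamma(13, 19/4)
obs 3: x=5 → posterior Gamma(18, 23/4)
obs 4: x=2 → posterior Gamma(20, 27/4)
obs 5: x=6 → posterior Gamma(26, 31/4)
obs 6: x=0 → posterior Gamma(26, 35/4)
obs 7: x=5 → posterior Gamma(31, 39/4)
obs 8: x=4 → posterior Gamma(35, 43/4)
obs 9: x=0 → posterior Gamma(35, 47/4)
obs 10: x=2 → posterior Gamma(37, 51/4)

48/17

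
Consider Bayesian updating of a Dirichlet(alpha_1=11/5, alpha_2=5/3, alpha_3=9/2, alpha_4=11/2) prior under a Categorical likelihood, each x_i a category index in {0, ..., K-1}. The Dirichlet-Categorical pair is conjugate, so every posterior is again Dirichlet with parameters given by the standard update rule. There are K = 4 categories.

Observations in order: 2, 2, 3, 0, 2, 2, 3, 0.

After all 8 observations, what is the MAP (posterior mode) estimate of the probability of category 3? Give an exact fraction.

195/536

obs 1: x=2 → posterior Dirichlet(11/5, 5/3, 11/2, 11/2)
obs 2: x=2 → posterior Dirichlet(11/5, 5/3, 13/2, 11/2)
obs 3: x=3 → posterior Dirichlet(11/5, 5/3, 13/2, 13/2)
obs 4: x=0 → posterior Dirichlet(16/5, 5/3, 13/2, 13/2)
obs 5: x=2 → posterior Dirichlet(16/5, 5/3, 15/2, 13/2)
obs 6: x=2 → posterior Dirichlet(16/5, 5/3, 17/2, 13/2)
obs 7: x=3 → posterior Dirichlet(16/5, 5/3, 17/2, 15/2)
obs 8: x=0 → posterior Dirichlet(21/5, 5/3, 17/2, 15/2)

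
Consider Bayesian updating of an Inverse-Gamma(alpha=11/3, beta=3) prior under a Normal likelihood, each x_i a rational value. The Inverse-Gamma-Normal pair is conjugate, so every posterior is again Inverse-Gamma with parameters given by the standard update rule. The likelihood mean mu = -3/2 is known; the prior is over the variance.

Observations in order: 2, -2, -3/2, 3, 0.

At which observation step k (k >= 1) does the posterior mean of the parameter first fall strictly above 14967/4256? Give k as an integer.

obs 1: x=2 → posterior Inverse-Gamma(25/6, 73/8)
obs 2: x=-2 → posterior Inverse-Gamma(14/3, 37/4)
obs 3: x=-3/2 → posterior Inverse-Gamma(31/6, 37/4)
obs 4: x=3 → posterior Inverse-Gamma(17/3, 155/8)
obs 5: x=0 → posterior Inverse-Gamma(37/6, 41/2)

k = 4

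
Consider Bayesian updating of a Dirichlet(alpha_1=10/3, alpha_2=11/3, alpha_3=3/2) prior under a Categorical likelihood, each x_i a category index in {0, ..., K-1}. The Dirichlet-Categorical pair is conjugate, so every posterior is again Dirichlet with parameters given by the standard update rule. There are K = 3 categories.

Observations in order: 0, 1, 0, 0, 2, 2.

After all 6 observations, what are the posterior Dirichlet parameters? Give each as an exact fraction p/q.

alpha_1=19/3, alpha_2=14/3, alpha_3=7/2

obs 1: x=0 → posterior Dirichlet(13/3, 11/3, 3/2)
obs 2: x=1 → posterior Dirichlet(13/3, 14/3, 3/2)
obs 3: x=0 → posterior Dirichlet(16/3, 14/3, 3/2)
obs 4: x=0 → posterior Dirichlet(19/3, 14/3, 3/2)
obs 5: x=2 → posterior Dirichlet(19/3, 14/3, 5/2)
obs 6: x=2 → posterior Dirichlet(19/3, 14/3, 7/2)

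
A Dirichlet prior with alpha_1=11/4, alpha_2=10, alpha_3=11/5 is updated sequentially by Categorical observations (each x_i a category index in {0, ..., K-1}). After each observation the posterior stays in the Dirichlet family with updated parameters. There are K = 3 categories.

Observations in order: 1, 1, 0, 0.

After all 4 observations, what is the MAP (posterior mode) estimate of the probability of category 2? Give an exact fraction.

24/319

obs 1: x=1 → posterior Dirichlet(11/4, 11, 11/5)
obs 2: x=1 → posterior Dirichlet(11/4, 12, 11/5)
obs 3: x=0 → posterior Dirichlet(15/4, 12, 11/5)
obs 4: x=0 → posterior Dirichlet(19/4, 12, 11/5)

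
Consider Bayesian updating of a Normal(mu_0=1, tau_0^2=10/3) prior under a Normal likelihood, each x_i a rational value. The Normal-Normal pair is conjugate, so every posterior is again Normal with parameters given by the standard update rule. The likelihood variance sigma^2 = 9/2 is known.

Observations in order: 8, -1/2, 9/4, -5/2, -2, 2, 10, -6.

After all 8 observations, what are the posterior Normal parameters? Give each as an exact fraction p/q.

obs 1: x=8 → posterior Normal(187/47, 90/47)
obs 2: x=-1/2 → posterior Normal(177/67, 90/67)
obs 3: x=9/4 → posterior Normal(74/29, 30/29)
obs 4: x=-5/2 → posterior Normal(172/107, 90/107)
obs 5: x=-2 → posterior Normal(132/127, 90/127)
obs 6: x=2 → posterior Normal(172/147, 30/49)
obs 7: x=10 → posterior Normal(372/167, 90/167)
obs 8: x=-6 → posterior Normal(252/187, 90/187)

mu_0=252/187, tau_0^2=90/187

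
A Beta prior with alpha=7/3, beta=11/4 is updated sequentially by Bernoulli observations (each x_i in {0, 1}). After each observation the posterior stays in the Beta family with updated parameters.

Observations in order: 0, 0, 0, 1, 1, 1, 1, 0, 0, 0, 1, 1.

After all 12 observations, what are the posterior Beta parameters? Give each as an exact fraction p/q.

obs 1: x=0 → posterior Beta(7/3, 15/4)
obs 2: x=0 → posterior Beta(7/3, 19/4)
obs 3: x=0 → posterior Beta(7/3, 23/4)
obs 4: x=1 → posterior Beta(10/3, 23/4)
obs 5: x=1 → posterior Beta(13/3, 23/4)
obs 6: x=1 → posterior Beta(16/3, 23/4)
obs 7: x=1 → posterior Beta(19/3, 23/4)
obs 8: x=0 → posterior Beta(19/3, 27/4)
obs 9: x=0 → posterior Beta(19/3, 31/4)
obs 10: x=0 → posterior Beta(19/3, 35/4)
obs 11: x=1 → posterior Beta(22/3, 35/4)
obs 12: x=1 → posterior Beta(25/3, 35/4)

alpha=25/3, beta=35/4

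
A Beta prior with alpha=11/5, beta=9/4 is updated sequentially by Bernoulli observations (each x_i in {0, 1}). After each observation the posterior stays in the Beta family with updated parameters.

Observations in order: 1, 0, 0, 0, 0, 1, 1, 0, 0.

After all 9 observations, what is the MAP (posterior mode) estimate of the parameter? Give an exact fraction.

obs 1: x=1 → posterior Beta(16/5, 9/4)
obs 2: x=0 → posterior Beta(16/5, 13/4)
obs 3: x=0 → posterior Beta(16/5, 17/4)
obs 4: x=0 → posterior Beta(16/5, 21/4)
obs 5: x=0 → posterior Beta(16/5, 25/4)
obs 6: x=1 → posterior Beta(21/5, 25/4)
obs 7: x=1 → posterior Beta(26/5, 25/4)
obs 8: x=0 → posterior Beta(26/5, 29/4)
obs 9: x=0 → posterior Beta(26/5, 33/4)

84/229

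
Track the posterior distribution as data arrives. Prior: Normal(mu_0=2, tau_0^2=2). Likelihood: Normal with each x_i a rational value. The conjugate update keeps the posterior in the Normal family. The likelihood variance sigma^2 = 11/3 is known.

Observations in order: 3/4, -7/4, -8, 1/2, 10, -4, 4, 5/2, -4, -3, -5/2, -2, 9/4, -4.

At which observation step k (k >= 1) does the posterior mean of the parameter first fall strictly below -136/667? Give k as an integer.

obs 1: x=3/4 → posterior Normal(53/34, 22/17)
obs 2: x=-7/4 → posterior Normal(16/23, 22/23)
obs 3: x=-8 → posterior Normal(-32/29, 22/29)
obs 4: x=1/2 → posterior Normal(-29/35, 22/35)
obs 5: x=10 → posterior Normal(31/41, 22/41)
obs 6: x=-4 → posterior Normal(7/47, 22/47)
obs 7: x=4 → posterior Normal(31/53, 22/53)
obs 8: x=5/2 → posterior Normal(46/59, 22/59)
obs 9: x=-4 → posterior Normal(22/65, 22/65)
obs 10: x=-3 → posterior Normal(4/71, 22/71)
obs 11: x=-5/2 → posterior Normal(-1/7, 2/7)
obs 12: x=-2 → posterior Normal(-23/83, 22/83)
obs 13: x=9/4 → posterior Normal(-19/178, 22/89)
obs 14: x=-4 → posterior Normal(-67/190, 22/95)

k = 3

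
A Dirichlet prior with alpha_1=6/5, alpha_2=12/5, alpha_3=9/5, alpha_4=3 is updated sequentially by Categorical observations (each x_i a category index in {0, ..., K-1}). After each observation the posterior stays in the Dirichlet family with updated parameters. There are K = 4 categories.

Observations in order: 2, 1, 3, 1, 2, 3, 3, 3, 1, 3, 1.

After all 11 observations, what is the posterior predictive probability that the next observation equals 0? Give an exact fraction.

obs 1: x=2 → posterior Dirichlet(6/5, 12/5, 14/5, 3)
obs 2: x=1 → posterior Dirichlet(6/5, 17/5, 14/5, 3)
obs 3: x=3 → posterior Dirichlet(6/5, 17/5, 14/5, 4)
obs 4: x=1 → posterior Dirichlet(6/5, 22/5, 14/5, 4)
obs 5: x=2 → posterior Dirichlet(6/5, 22/5, 19/5, 4)
obs 6: x=3 → posterior Dirichlet(6/5, 22/5, 19/5, 5)
obs 7: x=3 → posterior Dirichlet(6/5, 22/5, 19/5, 6)
obs 8: x=3 → posterior Dirichlet(6/5, 22/5, 19/5, 7)
obs 9: x=1 → posterior Dirichlet(6/5, 27/5, 19/5, 7)
obs 10: x=3 → posterior Dirichlet(6/5, 27/5, 19/5, 8)
obs 11: x=1 → posterior Dirichlet(6/5, 32/5, 19/5, 8)

6/97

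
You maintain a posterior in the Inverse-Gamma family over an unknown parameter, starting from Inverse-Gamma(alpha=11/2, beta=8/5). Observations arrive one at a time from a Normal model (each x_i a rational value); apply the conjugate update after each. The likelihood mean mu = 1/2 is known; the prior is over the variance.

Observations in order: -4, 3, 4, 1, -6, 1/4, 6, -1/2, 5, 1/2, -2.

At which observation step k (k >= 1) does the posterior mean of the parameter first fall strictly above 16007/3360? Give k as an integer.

k = 5

obs 1: x=-4 → posterior Inverse-Gamma(6, 469/40)
obs 2: x=3 → posterior Inverse-Gamma(13/2, 297/20)
obs 3: x=4 → posterior Inverse-Gamma(7, 839/40)
obs 4: x=1 → posterior Inverse-Gamma(15/2, 211/10)
obs 5: x=-6 → posterior Inverse-Gamma(8, 1689/40)
obs 6: x=1/4 → posterior Inverse-Gamma(17/2, 6761/160)
obs 7: x=6 → posterior Inverse-Gamma(9, 9181/160)
obs 8: x=-1/2 → posterior Inverse-Gamma(19/2, 9261/160)
obs 9: x=5 → posterior Inverse-Gamma(10, 10881/160)
obs 10: x=1/2 → posterior Inverse-Gamma(21/2, 10881/160)
obs 11: x=-2 → posterior Inverse-Gamma(11, 11381/160)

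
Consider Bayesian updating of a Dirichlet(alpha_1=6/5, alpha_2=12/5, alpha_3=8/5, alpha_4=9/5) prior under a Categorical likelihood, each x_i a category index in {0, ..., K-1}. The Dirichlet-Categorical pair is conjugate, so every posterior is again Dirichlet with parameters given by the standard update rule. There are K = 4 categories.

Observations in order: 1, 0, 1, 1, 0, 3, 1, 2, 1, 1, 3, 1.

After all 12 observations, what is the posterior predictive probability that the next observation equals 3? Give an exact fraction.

obs 1: x=1 → posterior Dirichlet(6/5, 17/5, 8/5, 9/5)
obs 2: x=0 → posterior Dirichlet(11/5, 17/5, 8/5, 9/5)
obs 3: x=1 → posterior Dirichlet(11/5, 22/5, 8/5, 9/5)
obs 4: x=1 → posterior Dirichlet(11/5, 27/5, 8/5, 9/5)
obs 5: x=0 → posterior Dirichlet(16/5, 27/5, 8/5, 9/5)
obs 6: x=3 → posterior Dirichlet(16/5, 27/5, 8/5, 14/5)
obs 7: x=1 → posterior Dirichlet(16/5, 32/5, 8/5, 14/5)
obs 8: x=2 → posterior Dirichlet(16/5, 32/5, 13/5, 14/5)
obs 9: x=1 → posterior Dirichlet(16/5, 37/5, 13/5, 14/5)
obs 10: x=1 → posterior Dirichlet(16/5, 42/5, 13/5, 14/5)
obs 11: x=3 → posterior Dirichlet(16/5, 42/5, 13/5, 19/5)
obs 12: x=1 → posterior Dirichlet(16/5, 47/5, 13/5, 19/5)

1/5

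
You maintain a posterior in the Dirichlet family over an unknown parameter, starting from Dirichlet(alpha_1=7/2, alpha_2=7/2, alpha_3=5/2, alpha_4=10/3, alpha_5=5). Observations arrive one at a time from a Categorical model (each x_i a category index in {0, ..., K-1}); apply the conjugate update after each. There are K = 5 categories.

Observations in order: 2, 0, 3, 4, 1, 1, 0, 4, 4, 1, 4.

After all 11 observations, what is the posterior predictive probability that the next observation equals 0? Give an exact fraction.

obs 1: x=2 → posterior Dirichlet(7/2, 7/2, 7/2, 10/3, 5)
obs 2: x=0 → posterior Dirichlet(9/2, 7/2, 7/2, 10/3, 5)
obs 3: x=3 → posterior Dirichlet(9/2, 7/2, 7/2, 13/3, 5)
obs 4: x=4 → posterior Dirichlet(9/2, 7/2, 7/2, 13/3, 6)
obs 5: x=1 → posterior Dirichlet(9/2, 9/2, 7/2, 13/3, 6)
obs 6: x=1 → posterior Dirichlet(9/2, 11/2, 7/2, 13/3, 6)
obs 7: x=0 → posterior Dirichlet(11/2, 11/2, 7/2, 13/3, 6)
obs 8: x=4 → posterior Dirichlet(11/2, 11/2, 7/2, 13/3, 7)
obs 9: x=4 → posterior Dirichlet(11/2, 11/2, 7/2, 13/3, 8)
obs 10: x=1 → posterior Dirichlet(11/2, 13/2, 7/2, 13/3, 8)
obs 11: x=4 → posterior Dirichlet(11/2, 13/2, 7/2, 13/3, 9)

33/173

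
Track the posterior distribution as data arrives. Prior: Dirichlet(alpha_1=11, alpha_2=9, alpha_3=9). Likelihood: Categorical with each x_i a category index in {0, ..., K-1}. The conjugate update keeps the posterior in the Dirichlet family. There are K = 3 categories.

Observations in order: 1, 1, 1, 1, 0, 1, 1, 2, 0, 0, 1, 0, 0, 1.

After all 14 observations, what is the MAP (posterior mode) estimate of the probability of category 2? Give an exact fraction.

obs 1: x=1 → posterior Dirichlet(11, 10, 9)
obs 2: x=1 → posterior Dirichlet(11, 11, 9)
obs 3: x=1 → posterior Dirichlet(11, 12, 9)
obs 4: x=1 → posterior Dirichlet(11, 13, 9)
obs 5: x=0 → posterior Dirichlet(12, 13, 9)
obs 6: x=1 → posterior Dirichlet(12, 14, 9)
obs 7: x=1 → posterior Dirichlet(12, 15, 9)
obs 8: x=2 → posterior Dirichlet(12, 15, 10)
obs 9: x=0 → posterior Dirichlet(13, 15, 10)
obs 10: x=0 → posterior Dirichlet(14, 15, 10)
obs 11: x=1 → posterior Dirichlet(14, 16, 10)
obs 12: x=0 → posterior Dirichlet(15, 16, 10)
obs 13: x=0 → posterior Dirichlet(16, 16, 10)
obs 14: x=1 → posterior Dirichlet(16, 17, 10)

9/40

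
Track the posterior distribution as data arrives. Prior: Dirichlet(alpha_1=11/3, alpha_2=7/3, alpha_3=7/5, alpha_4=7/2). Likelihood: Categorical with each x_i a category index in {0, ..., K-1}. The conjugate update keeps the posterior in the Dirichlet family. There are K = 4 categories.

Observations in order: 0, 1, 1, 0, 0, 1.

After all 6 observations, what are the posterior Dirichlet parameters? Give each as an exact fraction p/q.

alpha_1=20/3, alpha_2=16/3, alpha_3=7/5, alpha_4=7/2

obs 1: x=0 → posterior Dirichlet(14/3, 7/3, 7/5, 7/2)
obs 2: x=1 → posterior Dirichlet(14/3, 10/3, 7/5, 7/2)
obs 3: x=1 → posterior Dirichlet(14/3, 13/3, 7/5, 7/2)
obs 4: x=0 → posterior Dirichlet(17/3, 13/3, 7/5, 7/2)
obs 5: x=0 → posterior Dirichlet(20/3, 13/3, 7/5, 7/2)
obs 6: x=1 → posterior Dirichlet(20/3, 16/3, 7/5, 7/2)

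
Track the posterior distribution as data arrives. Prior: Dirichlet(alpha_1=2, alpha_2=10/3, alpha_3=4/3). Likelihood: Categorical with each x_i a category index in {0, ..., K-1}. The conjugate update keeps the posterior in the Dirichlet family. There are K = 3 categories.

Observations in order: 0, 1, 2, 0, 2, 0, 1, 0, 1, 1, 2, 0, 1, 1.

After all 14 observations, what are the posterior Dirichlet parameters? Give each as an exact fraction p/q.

alpha_1=7, alpha_2=28/3, alpha_3=13/3

obs 1: x=0 → posterior Dirichlet(3, 10/3, 4/3)
obs 2: x=1 → posterior Dirichlet(3, 13/3, 4/3)
obs 3: x=2 → posterior Dirichlet(3, 13/3, 7/3)
obs 4: x=0 → posterior Dirichlet(4, 13/3, 7/3)
obs 5: x=2 → posterior Dirichlet(4, 13/3, 10/3)
obs 6: x=0 → posterior Dirichlet(5, 13/3, 10/3)
obs 7: x=1 → posterior Dirichlet(5, 16/3, 10/3)
obs 8: x=0 → posterior Dirichlet(6, 16/3, 10/3)
obs 9: x=1 → posterior Dirichlet(6, 19/3, 10/3)
obs 10: x=1 → posterior Dirichlet(6, 22/3, 10/3)
obs 11: x=2 → posterior Dirichlet(6, 22/3, 13/3)
obs 12: x=0 → posterior Dirichlet(7, 22/3, 13/3)
obs 13: x=1 → posterior Dirichlet(7, 25/3, 13/3)
obs 14: x=1 → posterior Dirichlet(7, 28/3, 13/3)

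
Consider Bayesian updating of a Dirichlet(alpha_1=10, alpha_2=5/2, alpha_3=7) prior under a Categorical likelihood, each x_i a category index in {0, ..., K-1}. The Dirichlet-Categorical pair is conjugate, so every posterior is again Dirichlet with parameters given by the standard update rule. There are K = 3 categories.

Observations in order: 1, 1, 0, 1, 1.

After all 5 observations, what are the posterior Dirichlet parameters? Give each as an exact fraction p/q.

obs 1: x=1 → posterior Dirichlet(10, 7/2, 7)
obs 2: x=1 → posterior Dirichlet(10, 9/2, 7)
obs 3: x=0 → posterior Dirichlet(11, 9/2, 7)
obs 4: x=1 → posterior Dirichlet(11, 11/2, 7)
obs 5: x=1 → posterior Dirichlet(11, 13/2, 7)

alpha_1=11, alpha_2=13/2, alpha_3=7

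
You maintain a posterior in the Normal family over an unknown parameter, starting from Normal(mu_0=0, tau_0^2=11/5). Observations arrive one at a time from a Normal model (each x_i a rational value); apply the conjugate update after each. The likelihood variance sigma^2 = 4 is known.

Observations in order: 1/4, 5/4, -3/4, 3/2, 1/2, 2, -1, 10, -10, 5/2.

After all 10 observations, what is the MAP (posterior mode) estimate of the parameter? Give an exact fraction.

55/104

obs 1: x=1/4 → posterior Normal(11/124, 44/31)
obs 2: x=5/4 → posterior Normal(11/28, 22/21)
obs 3: x=-3/4 → posterior Normal(33/212, 44/53)
obs 4: x=3/2 → posterior Normal(99/256, 11/16)
obs 5: x=1/2 → posterior Normal(121/300, 44/75)
obs 6: x=2 → posterior Normal(209/344, 22/43)
obs 7: x=-1 → posterior Normal(165/388, 44/97)
obs 8: x=10 → posterior Normal(605/432, 11/27)
obs 9: x=-10 → posterior Normal(165/476, 44/119)
obs 10: x=5/2 → posterior Normal(55/104, 22/65)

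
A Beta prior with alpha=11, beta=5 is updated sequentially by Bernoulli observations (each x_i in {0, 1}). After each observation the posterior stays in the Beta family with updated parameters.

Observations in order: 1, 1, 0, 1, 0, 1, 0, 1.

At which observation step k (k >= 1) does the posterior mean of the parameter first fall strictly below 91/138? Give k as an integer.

obs 1: x=1 → posterior Beta(12, 5)
obs 2: x=1 → posterior Beta(13, 5)
obs 3: x=0 → posterior Beta(13, 6)
obs 4: x=1 → posterior Beta(14, 6)
obs 5: x=0 → posterior Beta(14, 7)
obs 6: x=1 → posterior Beta(15, 7)
obs 7: x=0 → posterior Beta(15, 8)
obs 8: x=1 → posterior Beta(16, 8)

k = 7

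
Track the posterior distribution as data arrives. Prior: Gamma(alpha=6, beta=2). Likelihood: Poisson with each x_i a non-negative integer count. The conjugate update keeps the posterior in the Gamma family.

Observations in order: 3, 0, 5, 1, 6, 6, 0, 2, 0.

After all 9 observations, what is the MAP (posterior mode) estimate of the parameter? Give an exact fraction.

obs 1: x=3 → posterior Gamma(9, 3)
obs 2: x=0 → posterior Gamma(9, 4)
obs 3: x=5 → posterior Gamma(14, 5)
obs 4: x=1 → posterior Gamma(15, 6)
obs 5: x=6 → posterior Gamma(21, 7)
obs 6: x=6 → posterior Gamma(27, 8)
obs 7: x=0 → posterior Gamma(27, 9)
obs 8: x=2 → posterior Gamma(29, 10)
obs 9: x=0 → posterior Gamma(29, 11)

28/11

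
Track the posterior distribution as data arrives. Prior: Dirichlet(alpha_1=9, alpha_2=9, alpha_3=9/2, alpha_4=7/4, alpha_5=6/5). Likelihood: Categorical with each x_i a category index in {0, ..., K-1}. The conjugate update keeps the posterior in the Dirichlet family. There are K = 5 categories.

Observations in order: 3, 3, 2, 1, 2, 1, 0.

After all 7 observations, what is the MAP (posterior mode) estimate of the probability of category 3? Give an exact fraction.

obs 1: x=3 → posterior Dirichlet(9, 9, 9/2, 11/4, 6/5)
obs 2: x=3 → posterior Dirichlet(9, 9, 9/2, 15/4, 6/5)
obs 3: x=2 → posterior Dirichlet(9, 9, 11/2, 15/4, 6/5)
obs 4: x=1 → posterior Dirichlet(9, 10, 11/2, 15/4, 6/5)
obs 5: x=2 → posterior Dirichlet(9, 10, 13/2, 15/4, 6/5)
obs 6: x=1 → posterior Dirichlet(9, 11, 13/2, 15/4, 6/5)
obs 7: x=0 → posterior Dirichlet(10, 11, 13/2, 15/4, 6/5)

55/549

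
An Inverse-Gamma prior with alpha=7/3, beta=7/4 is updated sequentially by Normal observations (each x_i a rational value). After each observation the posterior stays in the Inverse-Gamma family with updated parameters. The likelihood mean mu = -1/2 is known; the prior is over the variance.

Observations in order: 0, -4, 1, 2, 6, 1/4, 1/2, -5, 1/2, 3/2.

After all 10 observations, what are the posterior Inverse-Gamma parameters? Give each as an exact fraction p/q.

alpha=22/3, beta=1497/32

obs 1: x=0 → posterior Inverse-Gamma(17/6, 15/8)
obs 2: x=-4 → posterior Inverse-Gamma(10/3, 8)
obs 3: x=1 → posterior Inverse-Gamma(23/6, 73/8)
obs 4: x=2 → posterior Inverse-Gamma(13/3, 49/4)
obs 5: x=6 → posterior Inverse-Gamma(29/6, 267/8)
obs 6: x=1/4 → posterior Inverse-Gamma(16/3, 1077/32)
obs 7: x=1/2 → posterior Inverse-Gamma(35/6, 1093/32)
obs 8: x=-5 → posterior Inverse-Gamma(19/3, 1417/32)
obs 9: x=1/2 → posterior Inverse-Gamma(41/6, 1433/32)
obs 10: x=3/2 → posterior Inverse-Gamma(22/3, 1497/32)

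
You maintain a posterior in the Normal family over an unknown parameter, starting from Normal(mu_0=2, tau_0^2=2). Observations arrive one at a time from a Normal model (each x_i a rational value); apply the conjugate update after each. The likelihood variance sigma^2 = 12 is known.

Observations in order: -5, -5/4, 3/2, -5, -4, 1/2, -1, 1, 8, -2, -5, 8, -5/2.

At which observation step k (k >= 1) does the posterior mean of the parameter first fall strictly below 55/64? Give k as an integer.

obs 1: x=-5 → posterior Normal(1, 12/7)
obs 2: x=-5/4 → posterior Normal(23/32, 3/2)
obs 3: x=3/2 → posterior Normal(29/36, 4/3)
obs 4: x=-5 → posterior Normal(9/40, 6/5)
obs 5: x=-4 → posterior Normal(-7/44, 12/11)
obs 6: x=1/2 → posterior Normal(-5/48, 1)
obs 7: x=-1 → posterior Normal(-9/52, 12/13)
obs 8: x=1 → posterior Normal(-5/56, 6/7)
obs 9: x=8 → posterior Normal(9/20, 4/5)
obs 10: x=-2 → posterior Normal(19/64, 3/4)
obs 11: x=-5 → posterior Normal(-1/68, 12/17)
obs 12: x=8 → posterior Normal(31/72, 2/3)
obs 13: x=-5/2 → posterior Normal(21/76, 12/19)

k = 2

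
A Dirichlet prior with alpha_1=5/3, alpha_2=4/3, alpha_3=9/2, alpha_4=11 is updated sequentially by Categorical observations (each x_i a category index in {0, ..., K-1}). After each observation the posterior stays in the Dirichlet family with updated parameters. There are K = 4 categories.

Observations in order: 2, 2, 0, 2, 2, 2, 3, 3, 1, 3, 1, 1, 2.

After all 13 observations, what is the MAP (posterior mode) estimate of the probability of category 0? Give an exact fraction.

obs 1: x=2 → posterior Dirichlet(5/3, 4/3, 11/2, 11)
obs 2: x=2 → posterior Dirichlet(5/3, 4/3, 13/2, 11)
obs 3: x=0 → posterior Dirichlet(8/3, 4/3, 13/2, 11)
obs 4: x=2 → posterior Dirichlet(8/3, 4/3, 15/2, 11)
obs 5: x=2 → posterior Dirichlet(8/3, 4/3, 17/2, 11)
obs 6: x=2 → posterior Dirichlet(8/3, 4/3, 19/2, 11)
obs 7: x=3 → posterior Dirichlet(8/3, 4/3, 19/2, 12)
obs 8: x=3 → posterior Dirichlet(8/3, 4/3, 19/2, 13)
obs 9: x=1 → posterior Dirichlet(8/3, 7/3, 19/2, 13)
obs 10: x=3 → posterior Dirichlet(8/3, 7/3, 19/2, 14)
obs 11: x=1 → posterior Dirichlet(8/3, 10/3, 19/2, 14)
obs 12: x=1 → posterior Dirichlet(8/3, 13/3, 19/2, 14)
obs 13: x=2 → posterior Dirichlet(8/3, 13/3, 21/2, 14)

2/33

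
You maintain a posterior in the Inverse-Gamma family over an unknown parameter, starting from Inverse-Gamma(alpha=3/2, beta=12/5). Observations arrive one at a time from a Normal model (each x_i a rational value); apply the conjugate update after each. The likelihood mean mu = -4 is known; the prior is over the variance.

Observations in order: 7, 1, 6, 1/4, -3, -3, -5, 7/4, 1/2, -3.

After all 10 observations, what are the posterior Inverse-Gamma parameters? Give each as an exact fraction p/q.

alpha=13/2, beta=13047/80

obs 1: x=7 → posterior Inverse-Gamma(2, 629/10)
obs 2: x=1 → posterior Inverse-Gamma(5/2, 377/5)
obs 3: x=6 → posterior Inverse-Gamma(3, 627/5)
obs 4: x=1/4 → posterior Inverse-Gamma(7/2, 21509/160)
obs 5: x=-3 → posterior Inverse-Gamma(4, 21589/160)
obs 6: x=-3 → posterior Inverse-Gamma(9/2, 21669/160)
obs 7: x=-5 → posterior Inverse-Gamma(5, 21749/160)
obs 8: x=7/4 → posterior Inverse-Gamma(11/2, 12197/80)
obs 9: x=1/2 → posterior Inverse-Gamma(6, 13007/80)
obs 10: x=-3 → posterior Inverse-Gamma(13/2, 13047/80)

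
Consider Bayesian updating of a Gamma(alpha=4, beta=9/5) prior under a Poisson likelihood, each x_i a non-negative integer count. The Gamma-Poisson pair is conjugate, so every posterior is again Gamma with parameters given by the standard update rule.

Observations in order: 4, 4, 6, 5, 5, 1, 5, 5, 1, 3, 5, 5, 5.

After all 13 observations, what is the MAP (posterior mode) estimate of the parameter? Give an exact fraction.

285/74

obs 1: x=4 → posterior Gamma(8, 14/5)
obs 2: x=4 → posterior Gamma(12, 19/5)
obs 3: x=6 → posterior Gamma(18, 24/5)
obs 4: x=5 → posterior Gamma(23, 29/5)
obs 5: x=5 → posterior Gamma(28, 34/5)
obs 6: x=1 → posterior Gamma(29, 39/5)
obs 7: x=5 → posterior Gamma(34, 44/5)
obs 8: x=5 → posterior Gamma(39, 49/5)
obs 9: x=1 → posterior Gamma(40, 54/5)
obs 10: x=3 → posterior Gamma(43, 59/5)
obs 11: x=5 → posterior Gamma(48, 64/5)
obs 12: x=5 → posterior Gamma(53, 69/5)
obs 13: x=5 → posterior Gamma(58, 74/5)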